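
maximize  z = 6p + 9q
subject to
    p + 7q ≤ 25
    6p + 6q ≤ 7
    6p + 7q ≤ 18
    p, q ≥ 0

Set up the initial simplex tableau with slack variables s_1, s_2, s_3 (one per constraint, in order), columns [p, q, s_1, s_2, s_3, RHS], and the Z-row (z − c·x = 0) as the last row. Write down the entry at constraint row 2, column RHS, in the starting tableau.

7

The RHS of constraint 2 is b_2 = 7.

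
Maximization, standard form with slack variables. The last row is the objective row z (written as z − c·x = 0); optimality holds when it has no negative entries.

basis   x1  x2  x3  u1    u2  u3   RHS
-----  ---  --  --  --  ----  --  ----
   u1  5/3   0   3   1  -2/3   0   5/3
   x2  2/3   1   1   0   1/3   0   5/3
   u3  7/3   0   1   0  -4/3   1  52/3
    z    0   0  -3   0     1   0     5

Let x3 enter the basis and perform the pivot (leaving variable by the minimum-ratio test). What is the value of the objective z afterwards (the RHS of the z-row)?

20/3

Ratio test on column x3 — row 1: (5/3)/3 = 5/9; row 2: (5/3)/1 = 5/3; row 3: (52/3)/1 = 52/3. Minimum is 5/9 at row 1 (u1 leaves); pivot element 3.
Pivot on row 1; the z-row RHS becomes 5 − (-3)·(5/9) = 20/3.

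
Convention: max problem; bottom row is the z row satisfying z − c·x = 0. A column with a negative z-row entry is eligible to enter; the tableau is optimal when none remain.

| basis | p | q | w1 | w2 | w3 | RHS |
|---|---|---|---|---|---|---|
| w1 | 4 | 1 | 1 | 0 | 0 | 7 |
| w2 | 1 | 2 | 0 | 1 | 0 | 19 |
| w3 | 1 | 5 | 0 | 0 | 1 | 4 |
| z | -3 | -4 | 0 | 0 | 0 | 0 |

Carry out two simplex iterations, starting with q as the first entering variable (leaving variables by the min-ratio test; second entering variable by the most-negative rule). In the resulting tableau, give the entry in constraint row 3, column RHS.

Ratio test on column q — row 1: 7/1 = 7; row 2: 19/2 = 19/2; row 3: 4/5 = 4/5. Minimum is 4/5 at row 3 (w3 leaves); pivot element 5.
Divide row 3 by 5; eliminate column q from the other rows.
Second iteration: most negative z-row entry is -11/5 in column p, so p enters.
Ratio test on column p — row 1: (31/5)/(19/5) = 31/19; row 2: (87/5)/(3/5) = 29; row 3: (4/5)/(1/5) = 4. Minimum is 31/19 at row 1 (w1 leaves); pivot element 19/5.
Divide row 1 by 19/5; eliminate column p from the other rows.
After both pivots, the entry at constraint row 3, column RHS is 9/19.

9/19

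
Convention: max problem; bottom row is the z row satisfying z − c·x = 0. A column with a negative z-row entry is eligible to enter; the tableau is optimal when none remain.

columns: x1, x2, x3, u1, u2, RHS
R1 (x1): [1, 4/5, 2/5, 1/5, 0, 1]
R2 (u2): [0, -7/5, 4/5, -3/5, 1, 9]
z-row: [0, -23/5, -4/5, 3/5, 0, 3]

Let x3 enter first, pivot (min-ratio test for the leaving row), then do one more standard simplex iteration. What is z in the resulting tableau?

35/4

Ratio test on column x3 — row 1: 1/(2/5) = 5/2; row 2: 9/(4/5) = 45/4. Minimum is 5/2 at row 1 (x1 leaves); pivot element 2/5.
Pivot on row 1; the z-row RHS becomes 3 − (-4/5)·(5/2) = 5.
Next entering variable (most negative z-row entry -3): x2.
Ratio test on column x2 — row 1: (5/2)/2 = 5/4; row 2: entry -3 ≤ 0. Minimum is 5/4 at row 1 (x3 leaves); pivot element 2.
After the second pivot the z-row RHS is 5 − (-3)·(5/4) = 35/4.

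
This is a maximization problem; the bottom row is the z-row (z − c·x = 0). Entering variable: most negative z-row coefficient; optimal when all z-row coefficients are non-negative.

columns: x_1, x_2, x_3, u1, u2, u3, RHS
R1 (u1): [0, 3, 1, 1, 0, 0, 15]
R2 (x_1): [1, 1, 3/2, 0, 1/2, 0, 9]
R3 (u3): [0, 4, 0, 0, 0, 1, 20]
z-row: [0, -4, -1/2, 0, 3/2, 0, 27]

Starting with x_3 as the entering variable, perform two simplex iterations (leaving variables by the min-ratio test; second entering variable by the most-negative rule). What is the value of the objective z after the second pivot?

Ratio test on column x_3 — row 1: 15/1 = 15; row 2: 9/(3/2) = 6; row 3: entry 0 ≤ 0. Minimum is 6 at row 2 (x_1 leaves); pivot element 3/2.
Pivot on row 2; the z-row RHS becomes 27 − (-1/2)·6 = 30.
Next entering variable (most negative z-row entry -11/3): x_2.
Ratio test on column x_2 — row 1: 9/(7/3) = 27/7; row 2: 6/(2/3) = 9; row 3: 20/4 = 5. Minimum is 27/7 at row 1 (u1 leaves); pivot element 7/3.
After the second pivot the z-row RHS is 30 − (-11/3)·(27/7) = 309/7.

309/7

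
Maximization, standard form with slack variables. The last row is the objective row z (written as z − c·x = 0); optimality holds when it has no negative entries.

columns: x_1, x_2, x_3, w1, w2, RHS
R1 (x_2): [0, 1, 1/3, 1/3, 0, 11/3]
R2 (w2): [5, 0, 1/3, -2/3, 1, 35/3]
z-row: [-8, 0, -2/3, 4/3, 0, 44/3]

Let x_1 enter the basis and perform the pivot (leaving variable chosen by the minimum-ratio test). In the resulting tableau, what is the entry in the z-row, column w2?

Ratio test on column x_1 — row 1: entry 0 ≤ 0; row 2: (35/3)/5 = 7/3. Minimum is 7/3 at row 2 (w2 leaves); pivot element 5.
Divide row 2 by 5; eliminate column x_1 from the other rows.
z-row update in column w2: 0 − (-8)·(1/5) = 8/5.

8/5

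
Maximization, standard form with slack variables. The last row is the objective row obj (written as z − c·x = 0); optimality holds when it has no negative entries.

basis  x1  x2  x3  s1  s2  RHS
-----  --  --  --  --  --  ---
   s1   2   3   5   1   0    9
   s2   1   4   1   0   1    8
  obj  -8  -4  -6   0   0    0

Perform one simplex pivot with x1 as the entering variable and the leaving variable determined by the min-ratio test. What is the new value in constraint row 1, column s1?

1/2

Ratio test on column x1 — row 1: 9/2 = 9/2; row 2: 8/1 = 8. Minimum is 9/2 at row 1 (s1 leaves); pivot element 2.
Divide row 1 by 2; eliminate column x1 from the other rows.
In the new row 1, the s1 entry is the old entry divided by the pivot: 1/2 = 1/2.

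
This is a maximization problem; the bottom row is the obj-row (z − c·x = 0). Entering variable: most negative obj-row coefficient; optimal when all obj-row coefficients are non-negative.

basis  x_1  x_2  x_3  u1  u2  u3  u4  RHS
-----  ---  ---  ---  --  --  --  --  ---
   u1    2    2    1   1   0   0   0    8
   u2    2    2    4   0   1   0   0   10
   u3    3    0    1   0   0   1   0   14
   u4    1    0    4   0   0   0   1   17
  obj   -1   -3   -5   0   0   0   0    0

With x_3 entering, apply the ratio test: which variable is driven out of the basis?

Column x_3 entries and ratios — u1: 8/1 = 8; u2: 10/4 = 5/2; u3: 14/1 = 14; u4: 17/4 = 17/4.
Smallest ratio is 5/2 in the row of u2, so u2 leaves.

u2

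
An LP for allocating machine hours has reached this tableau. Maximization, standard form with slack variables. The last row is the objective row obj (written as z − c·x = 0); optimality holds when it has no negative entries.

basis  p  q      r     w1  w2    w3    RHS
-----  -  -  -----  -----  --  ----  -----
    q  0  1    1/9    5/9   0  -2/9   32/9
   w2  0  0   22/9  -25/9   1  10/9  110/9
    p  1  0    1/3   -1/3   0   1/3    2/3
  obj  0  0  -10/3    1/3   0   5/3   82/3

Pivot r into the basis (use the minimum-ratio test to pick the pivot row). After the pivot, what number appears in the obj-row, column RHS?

Ratio test on column r — row 1: (32/9)/(1/9) = 32; row 2: (110/9)/(22/9) = 5; row 3: (2/3)/(1/3) = 2. Minimum is 2 at row 3 (p leaves); pivot element 1/3.
Divide row 3 by 1/3; eliminate column r from the other rows.
obj-row update in column RHS: 82/3 − (-10/3)·2 = 34.

34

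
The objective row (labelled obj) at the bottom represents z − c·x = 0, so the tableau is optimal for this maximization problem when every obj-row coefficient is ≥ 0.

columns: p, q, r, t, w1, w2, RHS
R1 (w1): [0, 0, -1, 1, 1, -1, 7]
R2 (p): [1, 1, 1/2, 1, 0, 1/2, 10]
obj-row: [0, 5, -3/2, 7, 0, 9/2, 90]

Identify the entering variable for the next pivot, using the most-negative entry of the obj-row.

r

Negative obj-row entries: r: -3/2.
The most negative is -3/2 in column r, so r enters.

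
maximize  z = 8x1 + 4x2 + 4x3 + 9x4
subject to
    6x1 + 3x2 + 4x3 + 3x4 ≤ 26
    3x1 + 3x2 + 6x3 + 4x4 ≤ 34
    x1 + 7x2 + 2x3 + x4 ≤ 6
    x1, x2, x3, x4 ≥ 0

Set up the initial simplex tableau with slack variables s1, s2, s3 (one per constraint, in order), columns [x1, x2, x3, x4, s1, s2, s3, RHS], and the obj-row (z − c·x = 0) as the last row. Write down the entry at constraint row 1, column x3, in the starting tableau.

4

Constraint 1 has coefficient 4 on x3.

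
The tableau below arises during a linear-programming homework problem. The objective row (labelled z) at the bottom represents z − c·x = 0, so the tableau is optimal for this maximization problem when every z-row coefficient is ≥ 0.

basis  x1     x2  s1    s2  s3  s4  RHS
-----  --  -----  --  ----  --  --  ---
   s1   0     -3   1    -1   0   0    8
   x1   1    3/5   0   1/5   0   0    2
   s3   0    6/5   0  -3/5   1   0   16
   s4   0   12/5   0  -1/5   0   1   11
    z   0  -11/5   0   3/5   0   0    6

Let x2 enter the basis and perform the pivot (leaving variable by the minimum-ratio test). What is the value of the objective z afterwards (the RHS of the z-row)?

40/3

Ratio test on column x2 — row 1: entry -3 ≤ 0; row 2: 2/(3/5) = 10/3; row 3: 16/(6/5) = 40/3; row 4: 11/(12/5) = 55/12. Minimum is 10/3 at row 2 (x1 leaves); pivot element 3/5.
Pivot on row 2; the z-row RHS becomes 6 − (-11/5)·(10/3) = 40/3.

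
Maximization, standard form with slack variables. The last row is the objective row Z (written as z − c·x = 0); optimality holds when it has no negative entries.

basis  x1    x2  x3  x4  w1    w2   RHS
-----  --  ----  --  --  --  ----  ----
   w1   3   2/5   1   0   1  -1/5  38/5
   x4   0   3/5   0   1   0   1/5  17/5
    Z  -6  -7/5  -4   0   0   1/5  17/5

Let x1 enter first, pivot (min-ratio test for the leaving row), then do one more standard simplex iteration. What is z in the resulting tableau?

169/5

Ratio test on column x1 — row 1: (38/5)/3 = 38/15; row 2: entry 0 ≤ 0. Minimum is 38/15 at row 1 (w1 leaves); pivot element 3.
Pivot on row 1; the Z-row RHS becomes 17/5 − (-6)·(38/15) = 93/5.
Next entering variable (most negative Z-row entry -2): x3.
Ratio test on column x3 — row 1: (38/15)/(1/3) = 38/5; row 2: entry 0 ≤ 0. Minimum is 38/5 at row 1 (x1 leaves); pivot element 1/3.
After the second pivot the Z-row RHS is 93/5 − (-2)·(38/5) = 169/5.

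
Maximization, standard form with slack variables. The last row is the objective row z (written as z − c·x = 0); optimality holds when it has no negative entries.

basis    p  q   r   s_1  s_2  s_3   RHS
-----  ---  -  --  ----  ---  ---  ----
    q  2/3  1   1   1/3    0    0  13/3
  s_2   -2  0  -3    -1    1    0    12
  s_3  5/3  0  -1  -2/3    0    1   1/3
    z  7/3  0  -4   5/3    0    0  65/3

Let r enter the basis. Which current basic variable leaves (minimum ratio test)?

Column r entries and ratios — q: (13/3)/1 = 13/3; s_2: -3 ≤ 0, skip; s_3: -1 ≤ 0, skip.
Smallest ratio is 13/3 in the row of q, so q leaves.

q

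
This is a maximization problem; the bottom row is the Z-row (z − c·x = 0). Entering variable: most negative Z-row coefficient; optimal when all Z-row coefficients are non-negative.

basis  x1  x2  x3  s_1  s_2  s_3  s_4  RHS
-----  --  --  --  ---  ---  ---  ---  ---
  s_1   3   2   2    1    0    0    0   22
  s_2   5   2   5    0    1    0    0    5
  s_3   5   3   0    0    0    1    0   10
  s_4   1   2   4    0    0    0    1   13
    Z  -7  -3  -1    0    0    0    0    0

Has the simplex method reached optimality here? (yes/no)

The Z-row has a negative entry -7 in column x1, so it is not optimal.

no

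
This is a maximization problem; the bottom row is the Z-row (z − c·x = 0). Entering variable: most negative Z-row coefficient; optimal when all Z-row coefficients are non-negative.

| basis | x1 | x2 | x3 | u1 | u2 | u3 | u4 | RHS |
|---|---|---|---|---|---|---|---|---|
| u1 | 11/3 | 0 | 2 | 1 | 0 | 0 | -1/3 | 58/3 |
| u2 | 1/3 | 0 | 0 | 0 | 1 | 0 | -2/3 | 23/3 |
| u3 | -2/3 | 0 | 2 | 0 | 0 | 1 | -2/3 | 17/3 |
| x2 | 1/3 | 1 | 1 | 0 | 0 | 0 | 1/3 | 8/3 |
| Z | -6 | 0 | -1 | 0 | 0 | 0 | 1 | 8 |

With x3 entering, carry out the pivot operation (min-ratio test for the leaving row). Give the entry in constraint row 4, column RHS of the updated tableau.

8/3

Ratio test on column x3 — row 1: (58/3)/2 = 29/3; row 2: entry 0 ≤ 0; row 3: (17/3)/2 = 17/6; row 4: (8/3)/1 = 8/3. Minimum is 8/3 at row 4 (x2 leaves); pivot element 1.
Divide row 4 by 1; eliminate column x3 from the other rows.
In the new row 4, the RHS entry is the old entry divided by the pivot: (8/3)/1 = 8/3.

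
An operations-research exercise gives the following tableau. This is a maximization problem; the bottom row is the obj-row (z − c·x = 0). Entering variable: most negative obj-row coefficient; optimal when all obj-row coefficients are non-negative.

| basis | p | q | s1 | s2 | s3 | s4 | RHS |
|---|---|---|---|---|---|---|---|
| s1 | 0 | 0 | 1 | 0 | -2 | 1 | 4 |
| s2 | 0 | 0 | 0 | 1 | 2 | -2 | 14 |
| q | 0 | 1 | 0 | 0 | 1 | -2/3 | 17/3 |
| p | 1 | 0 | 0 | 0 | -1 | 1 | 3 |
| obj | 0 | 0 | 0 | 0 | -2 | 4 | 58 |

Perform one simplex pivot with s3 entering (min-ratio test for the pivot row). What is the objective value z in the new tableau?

208/3

Ratio test on column s3 — row 1: entry -2 ≤ 0; row 2: 14/2 = 7; row 3: (17/3)/1 = 17/3; row 4: entry -1 ≤ 0. Minimum is 17/3 at row 3 (q leaves); pivot element 1.
Pivot on row 3; the obj-row RHS becomes 58 − (-2)·(17/3) = 208/3.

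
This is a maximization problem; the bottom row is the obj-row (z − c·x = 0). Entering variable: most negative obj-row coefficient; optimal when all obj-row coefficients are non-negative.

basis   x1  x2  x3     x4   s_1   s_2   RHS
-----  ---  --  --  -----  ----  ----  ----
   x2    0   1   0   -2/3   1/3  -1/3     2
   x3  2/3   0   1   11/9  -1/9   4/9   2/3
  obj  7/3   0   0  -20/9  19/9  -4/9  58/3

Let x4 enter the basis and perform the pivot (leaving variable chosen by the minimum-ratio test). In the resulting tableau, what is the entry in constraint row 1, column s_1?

Ratio test on column x4 — row 1: entry -2/3 ≤ 0; row 2: (2/3)/(11/9) = 6/11. Minimum is 6/11 at row 2 (x3 leaves); pivot element 11/9.
Divide row 2 by 11/9; eliminate column x4 from the other rows.
Row 1 update in column s_1: 1/3 − (-2/3)·(-1/11) = 3/11.

3/11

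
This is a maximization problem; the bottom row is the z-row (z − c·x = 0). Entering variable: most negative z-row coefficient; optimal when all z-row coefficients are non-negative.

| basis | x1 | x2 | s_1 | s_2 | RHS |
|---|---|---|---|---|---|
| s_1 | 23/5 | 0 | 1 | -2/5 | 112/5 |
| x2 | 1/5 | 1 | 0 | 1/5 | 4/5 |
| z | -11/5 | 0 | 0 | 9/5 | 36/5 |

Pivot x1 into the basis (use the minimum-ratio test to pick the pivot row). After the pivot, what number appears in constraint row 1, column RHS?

4

Ratio test on column x1 — row 1: (112/5)/(23/5) = 112/23; row 2: (4/5)/(1/5) = 4. Minimum is 4 at row 2 (x2 leaves); pivot element 1/5.
Divide row 2 by 1/5; eliminate column x1 from the other rows.
Row 1 update in column RHS: 112/5 − (23/5)·4 = 4.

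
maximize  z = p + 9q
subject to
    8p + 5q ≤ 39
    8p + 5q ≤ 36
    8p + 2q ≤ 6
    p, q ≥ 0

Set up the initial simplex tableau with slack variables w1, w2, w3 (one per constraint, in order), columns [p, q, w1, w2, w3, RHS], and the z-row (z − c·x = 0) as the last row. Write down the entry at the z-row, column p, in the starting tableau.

-1

The z-row carries the negated objective coefficients: the p entry is -1.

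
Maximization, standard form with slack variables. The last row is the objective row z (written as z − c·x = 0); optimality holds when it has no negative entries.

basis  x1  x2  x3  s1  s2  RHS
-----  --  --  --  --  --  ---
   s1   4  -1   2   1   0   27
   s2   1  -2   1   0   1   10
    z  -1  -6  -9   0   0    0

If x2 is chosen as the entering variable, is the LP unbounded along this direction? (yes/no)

yes

Every constraint-row entry in column x2 is ≤ 0, so increasing x2 is unbounded.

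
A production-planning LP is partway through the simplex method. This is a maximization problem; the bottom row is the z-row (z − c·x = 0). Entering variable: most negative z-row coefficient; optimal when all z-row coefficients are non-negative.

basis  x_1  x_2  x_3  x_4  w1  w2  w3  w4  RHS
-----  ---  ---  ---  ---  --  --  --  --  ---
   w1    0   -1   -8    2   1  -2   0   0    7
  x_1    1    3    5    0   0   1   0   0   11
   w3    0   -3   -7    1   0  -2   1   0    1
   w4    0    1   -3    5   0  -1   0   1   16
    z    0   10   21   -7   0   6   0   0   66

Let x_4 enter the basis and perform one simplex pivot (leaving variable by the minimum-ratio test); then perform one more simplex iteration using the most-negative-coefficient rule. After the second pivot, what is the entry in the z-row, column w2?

-1/8

Ratio test on column x_4 — row 1: 7/2 = 7/2; row 2: entry 0 ≤ 0; row 3: 1/1 = 1; row 4: 16/5 = 16/5. Minimum is 1 at row 3 (w3 leaves); pivot element 1.
Divide row 3 by 1; eliminate column x_4 from the other rows.
Second iteration: most negative z-row entry is -28 in column x_3, so x_3 enters.
Ratio test on column x_3 — row 1: 5/6 = 5/6; row 2: 11/5 = 11/5; row 3: entry -7 ≤ 0; row 4: 11/32 = 11/32. Minimum is 11/32 at row 4 (w4 leaves); pivot element 32.
Divide row 4 by 32; eliminate column x_3 from the other rows.
After both pivots, the entry at the z-row, column w2 is -1/8.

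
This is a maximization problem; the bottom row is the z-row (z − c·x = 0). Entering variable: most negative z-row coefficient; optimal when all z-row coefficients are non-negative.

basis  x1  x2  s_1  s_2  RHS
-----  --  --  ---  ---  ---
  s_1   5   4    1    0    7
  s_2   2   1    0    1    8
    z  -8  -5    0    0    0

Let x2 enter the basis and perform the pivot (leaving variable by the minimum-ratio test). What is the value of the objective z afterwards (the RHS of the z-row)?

Ratio test on column x2 — row 1: 7/4 = 7/4; row 2: 8/1 = 8. Minimum is 7/4 at row 1 (s_1 leaves); pivot element 4.
Pivot on row 1; the z-row RHS becomes 0 − (-5)·(7/4) = 35/4.

35/4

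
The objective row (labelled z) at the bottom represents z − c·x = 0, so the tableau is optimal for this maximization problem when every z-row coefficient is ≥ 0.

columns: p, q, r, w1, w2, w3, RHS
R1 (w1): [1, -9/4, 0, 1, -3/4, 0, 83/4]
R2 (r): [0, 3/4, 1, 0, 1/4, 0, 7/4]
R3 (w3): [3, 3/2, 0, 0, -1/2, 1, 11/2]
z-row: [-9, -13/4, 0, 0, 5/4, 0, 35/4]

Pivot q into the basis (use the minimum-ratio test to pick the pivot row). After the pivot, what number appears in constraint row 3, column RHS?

Ratio test on column q — row 1: entry -9/4 ≤ 0; row 2: (7/4)/(3/4) = 7/3; row 3: (11/2)/(3/2) = 11/3. Minimum is 7/3 at row 2 (r leaves); pivot element 3/4.
Divide row 2 by 3/4; eliminate column q from the other rows.
Row 3 update in column RHS: 11/2 − (3/2)·(7/3) = 2.

2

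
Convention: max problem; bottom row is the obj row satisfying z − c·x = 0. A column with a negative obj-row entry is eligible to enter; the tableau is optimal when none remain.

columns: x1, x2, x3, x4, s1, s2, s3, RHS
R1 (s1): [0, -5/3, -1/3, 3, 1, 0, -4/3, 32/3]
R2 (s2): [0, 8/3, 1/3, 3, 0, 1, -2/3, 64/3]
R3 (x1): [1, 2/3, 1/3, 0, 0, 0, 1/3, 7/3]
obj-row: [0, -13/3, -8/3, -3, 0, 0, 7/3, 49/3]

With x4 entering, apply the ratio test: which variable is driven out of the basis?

s1

Column x4 entries and ratios — s1: (32/3)/3 = 32/9; s2: (64/3)/3 = 64/9; x1: 0 ≤ 0, skip.
Smallest ratio is 32/9 in the row of s1, so s1 leaves.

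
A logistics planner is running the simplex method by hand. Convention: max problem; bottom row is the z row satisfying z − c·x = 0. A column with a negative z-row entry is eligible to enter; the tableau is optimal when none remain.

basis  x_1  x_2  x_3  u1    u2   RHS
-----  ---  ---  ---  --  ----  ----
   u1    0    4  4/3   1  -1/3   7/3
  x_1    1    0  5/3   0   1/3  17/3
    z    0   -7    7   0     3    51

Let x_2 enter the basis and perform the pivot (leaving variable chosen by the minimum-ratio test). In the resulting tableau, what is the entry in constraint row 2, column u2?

Ratio test on column x_2 — row 1: (7/3)/4 = 7/12; row 2: entry 0 ≤ 0. Minimum is 7/12 at row 1 (u1 leaves); pivot element 4.
Divide row 1 by 4; eliminate column x_2 from the other rows.
Row 2 update in column u2: 1/3 − 0·(-1/12) = 1/3.

1/3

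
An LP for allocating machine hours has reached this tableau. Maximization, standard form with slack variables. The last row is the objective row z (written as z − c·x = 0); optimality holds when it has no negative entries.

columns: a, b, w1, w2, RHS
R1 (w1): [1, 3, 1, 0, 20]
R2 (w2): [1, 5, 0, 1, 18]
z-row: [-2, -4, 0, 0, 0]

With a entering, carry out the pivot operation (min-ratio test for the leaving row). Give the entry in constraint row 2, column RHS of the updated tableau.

Ratio test on column a — row 1: 20/1 = 20; row 2: 18/1 = 18. Minimum is 18 at row 2 (w2 leaves); pivot element 1.
Divide row 2 by 1; eliminate column a from the other rows.
In the new row 2, the RHS entry is the old entry divided by the pivot: 18/1 = 18.

18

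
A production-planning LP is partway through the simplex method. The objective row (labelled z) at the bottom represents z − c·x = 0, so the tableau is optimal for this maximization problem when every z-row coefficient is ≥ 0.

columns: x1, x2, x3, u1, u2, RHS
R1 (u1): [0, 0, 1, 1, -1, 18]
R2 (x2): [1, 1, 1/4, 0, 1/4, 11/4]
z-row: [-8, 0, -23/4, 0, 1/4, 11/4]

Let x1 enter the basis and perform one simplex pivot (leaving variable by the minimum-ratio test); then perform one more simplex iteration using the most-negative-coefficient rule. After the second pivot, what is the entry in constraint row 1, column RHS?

Ratio test on column x1 — row 1: entry 0 ≤ 0; row 2: (11/4)/1 = 11/4. Minimum is 11/4 at row 2 (x2 leaves); pivot element 1.
Divide row 2 by 1; eliminate column x1 from the other rows.
Second iteration: most negative z-row entry is -15/4 in column x3, so x3 enters.
Ratio test on column x3 — row 1: 18/1 = 18; row 2: (11/4)/(1/4) = 11. Minimum is 11 at row 2 (x1 leaves); pivot element 1/4.
Divide row 2 by 1/4; eliminate column x3 from the other rows.
After both pivots, the entry at constraint row 1, column RHS is 7.

7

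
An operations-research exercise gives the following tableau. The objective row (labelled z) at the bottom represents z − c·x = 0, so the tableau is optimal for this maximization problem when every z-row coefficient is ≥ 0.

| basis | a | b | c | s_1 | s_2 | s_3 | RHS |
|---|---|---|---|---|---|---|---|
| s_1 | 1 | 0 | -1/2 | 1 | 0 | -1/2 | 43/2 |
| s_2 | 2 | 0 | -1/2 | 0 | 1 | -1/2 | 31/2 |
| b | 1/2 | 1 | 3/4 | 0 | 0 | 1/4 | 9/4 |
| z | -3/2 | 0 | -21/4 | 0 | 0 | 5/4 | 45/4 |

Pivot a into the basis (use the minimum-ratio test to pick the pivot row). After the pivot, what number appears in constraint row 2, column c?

Ratio test on column a — row 1: (43/2)/1 = 43/2; row 2: (31/2)/2 = 31/4; row 3: (9/4)/(1/2) = 9/2. Minimum is 9/2 at row 3 (b leaves); pivot element 1/2.
Divide row 3 by 1/2; eliminate column a from the other rows.
Row 2 update in column c: -1/2 − 2·(3/2) = -7/2.

-7/2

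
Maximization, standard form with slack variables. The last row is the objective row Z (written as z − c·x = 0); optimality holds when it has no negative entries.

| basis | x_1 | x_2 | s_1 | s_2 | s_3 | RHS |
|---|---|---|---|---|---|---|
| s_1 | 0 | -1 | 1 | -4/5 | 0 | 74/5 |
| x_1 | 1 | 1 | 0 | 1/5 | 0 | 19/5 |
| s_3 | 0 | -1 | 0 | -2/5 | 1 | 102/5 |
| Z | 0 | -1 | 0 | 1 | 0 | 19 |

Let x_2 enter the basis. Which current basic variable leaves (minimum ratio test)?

Column x_2 entries and ratios — s_1: -1 ≤ 0, skip; x_1: (19/5)/1 = 19/5; s_3: -1 ≤ 0, skip.
Smallest ratio is 19/5 in the row of x_1, so x_1 leaves.

x_1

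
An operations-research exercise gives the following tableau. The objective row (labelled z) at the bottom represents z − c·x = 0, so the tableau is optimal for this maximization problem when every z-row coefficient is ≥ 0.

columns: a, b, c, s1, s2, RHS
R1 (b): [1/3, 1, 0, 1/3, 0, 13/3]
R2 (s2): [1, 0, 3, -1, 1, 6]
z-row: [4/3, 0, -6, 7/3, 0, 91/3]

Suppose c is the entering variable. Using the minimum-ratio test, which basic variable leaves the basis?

Column c entries and ratios — b: 0 ≤ 0, skip; s2: 6/3 = 2.
Smallest ratio is 2 in the row of s2, so s2 leaves.

s2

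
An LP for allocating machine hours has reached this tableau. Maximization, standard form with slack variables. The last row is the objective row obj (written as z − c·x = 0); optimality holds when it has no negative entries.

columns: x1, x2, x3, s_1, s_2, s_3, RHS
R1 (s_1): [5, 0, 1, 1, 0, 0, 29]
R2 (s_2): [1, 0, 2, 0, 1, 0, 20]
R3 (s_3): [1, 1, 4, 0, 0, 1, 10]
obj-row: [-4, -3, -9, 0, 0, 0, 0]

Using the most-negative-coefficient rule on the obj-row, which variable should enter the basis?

Negative obj-row entries: x1: -4, x2: -3, x3: -9.
The most negative is -9 in column x3, so x3 enters.

x3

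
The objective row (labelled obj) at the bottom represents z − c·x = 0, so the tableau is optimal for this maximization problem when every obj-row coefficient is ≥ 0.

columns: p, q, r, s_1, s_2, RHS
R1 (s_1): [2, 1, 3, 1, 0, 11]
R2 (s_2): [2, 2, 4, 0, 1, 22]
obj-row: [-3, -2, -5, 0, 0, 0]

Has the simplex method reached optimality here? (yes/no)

The obj-row has a negative entry -5 in column r, so it is not optimal.

no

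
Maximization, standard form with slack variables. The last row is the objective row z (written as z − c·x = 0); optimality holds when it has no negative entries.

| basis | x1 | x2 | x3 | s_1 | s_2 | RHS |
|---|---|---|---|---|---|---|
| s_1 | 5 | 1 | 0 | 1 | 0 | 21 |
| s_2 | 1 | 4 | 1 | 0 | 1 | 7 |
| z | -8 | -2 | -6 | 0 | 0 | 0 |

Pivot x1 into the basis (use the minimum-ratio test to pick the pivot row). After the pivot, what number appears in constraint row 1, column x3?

0

Ratio test on column x1 — row 1: 21/5 = 21/5; row 2: 7/1 = 7. Minimum is 21/5 at row 1 (s_1 leaves); pivot element 5.
Divide row 1 by 5; eliminate column x1 from the other rows.
In the new row 1, the x3 entry is the old entry divided by the pivot: 0/5 = 0.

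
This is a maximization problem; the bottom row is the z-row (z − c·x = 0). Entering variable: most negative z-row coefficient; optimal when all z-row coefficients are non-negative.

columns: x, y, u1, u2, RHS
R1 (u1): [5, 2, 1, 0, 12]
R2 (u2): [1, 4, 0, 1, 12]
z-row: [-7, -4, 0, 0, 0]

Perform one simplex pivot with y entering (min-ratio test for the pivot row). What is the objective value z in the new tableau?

12

Ratio test on column y — row 1: 12/2 = 6; row 2: 12/4 = 3. Minimum is 3 at row 2 (u2 leaves); pivot element 4.
Pivot on row 2; the z-row RHS becomes 0 − (-4)·3 = 12.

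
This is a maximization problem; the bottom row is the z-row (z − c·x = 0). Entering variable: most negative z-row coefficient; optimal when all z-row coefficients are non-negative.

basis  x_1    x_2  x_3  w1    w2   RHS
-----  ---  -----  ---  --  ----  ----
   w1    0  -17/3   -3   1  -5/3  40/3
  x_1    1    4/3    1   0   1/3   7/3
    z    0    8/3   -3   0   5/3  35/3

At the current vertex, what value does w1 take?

w1 is basic (row 1); its value is the RHS of that row, 40/3.

40/3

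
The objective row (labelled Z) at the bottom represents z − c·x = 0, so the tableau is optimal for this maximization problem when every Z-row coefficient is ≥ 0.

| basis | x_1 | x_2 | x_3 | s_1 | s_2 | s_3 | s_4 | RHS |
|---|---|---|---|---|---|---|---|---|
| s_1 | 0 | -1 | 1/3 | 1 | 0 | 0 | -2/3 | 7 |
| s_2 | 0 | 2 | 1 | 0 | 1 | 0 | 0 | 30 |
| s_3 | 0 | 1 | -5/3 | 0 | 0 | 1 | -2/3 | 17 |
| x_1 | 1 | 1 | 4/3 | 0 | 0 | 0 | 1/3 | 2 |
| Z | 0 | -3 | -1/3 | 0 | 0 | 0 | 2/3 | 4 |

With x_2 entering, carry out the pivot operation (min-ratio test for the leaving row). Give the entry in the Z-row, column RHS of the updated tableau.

Ratio test on column x_2 — row 1: entry -1 ≤ 0; row 2: 30/2 = 15; row 3: 17/1 = 17; row 4: 2/1 = 2. Minimum is 2 at row 4 (x_1 leaves); pivot element 1.
Divide row 4 by 1; eliminate column x_2 from the other rows.
Z-row update in column RHS: 4 − (-3)·2 = 10.

10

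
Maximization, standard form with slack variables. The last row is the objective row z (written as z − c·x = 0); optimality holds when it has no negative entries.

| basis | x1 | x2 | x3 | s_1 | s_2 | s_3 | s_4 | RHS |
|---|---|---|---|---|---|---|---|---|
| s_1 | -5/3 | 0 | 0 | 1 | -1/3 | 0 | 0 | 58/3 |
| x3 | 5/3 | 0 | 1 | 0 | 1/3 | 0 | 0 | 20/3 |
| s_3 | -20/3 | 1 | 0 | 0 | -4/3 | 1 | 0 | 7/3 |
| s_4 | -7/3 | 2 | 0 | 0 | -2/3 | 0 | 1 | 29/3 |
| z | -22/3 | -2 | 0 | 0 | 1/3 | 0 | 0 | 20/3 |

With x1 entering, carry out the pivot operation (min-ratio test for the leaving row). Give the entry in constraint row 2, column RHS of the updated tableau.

4

Ratio test on column x1 — row 1: entry -5/3 ≤ 0; row 2: (20/3)/(5/3) = 4; row 3: entry -20/3 ≤ 0; row 4: entry -7/3 ≤ 0. Minimum is 4 at row 2 (x3 leaves); pivot element 5/3.
Divide row 2 by 5/3; eliminate column x1 from the other rows.
In the new row 2, the RHS entry is the old entry divided by the pivot: (20/3)/(5/3) = 4.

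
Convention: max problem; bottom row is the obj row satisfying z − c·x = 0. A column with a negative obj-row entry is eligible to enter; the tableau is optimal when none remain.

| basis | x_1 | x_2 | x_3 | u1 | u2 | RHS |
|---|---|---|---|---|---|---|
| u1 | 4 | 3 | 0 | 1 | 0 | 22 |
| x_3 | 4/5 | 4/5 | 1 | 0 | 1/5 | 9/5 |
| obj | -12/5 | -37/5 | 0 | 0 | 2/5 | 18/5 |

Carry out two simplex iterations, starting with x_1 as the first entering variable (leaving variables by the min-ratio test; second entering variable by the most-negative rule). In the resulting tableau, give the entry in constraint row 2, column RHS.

9/4

Ratio test on column x_1 — row 1: 22/4 = 11/2; row 2: (9/5)/(4/5) = 9/4. Minimum is 9/4 at row 2 (x_3 leaves); pivot element 4/5.
Divide row 2 by 4/5; eliminate column x_1 from the other rows.
Second iteration: most negative obj-row entry is -5 in column x_2, so x_2 enters.
Ratio test on column x_2 — row 1: entry -1 ≤ 0; row 2: (9/4)/1 = 9/4. Minimum is 9/4 at row 2 (x_1 leaves); pivot element 1.
Divide row 2 by 1; eliminate column x_2 from the other rows.
After both pivots, the entry at constraint row 2, column RHS is 9/4.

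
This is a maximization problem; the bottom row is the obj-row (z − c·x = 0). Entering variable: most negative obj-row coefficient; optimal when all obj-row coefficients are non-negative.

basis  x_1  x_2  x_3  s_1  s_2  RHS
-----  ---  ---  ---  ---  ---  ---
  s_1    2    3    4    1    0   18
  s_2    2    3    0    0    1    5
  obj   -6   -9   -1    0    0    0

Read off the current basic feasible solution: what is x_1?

0

x_1 is not in the basis, so in the current basic feasible solution x_1 = 0.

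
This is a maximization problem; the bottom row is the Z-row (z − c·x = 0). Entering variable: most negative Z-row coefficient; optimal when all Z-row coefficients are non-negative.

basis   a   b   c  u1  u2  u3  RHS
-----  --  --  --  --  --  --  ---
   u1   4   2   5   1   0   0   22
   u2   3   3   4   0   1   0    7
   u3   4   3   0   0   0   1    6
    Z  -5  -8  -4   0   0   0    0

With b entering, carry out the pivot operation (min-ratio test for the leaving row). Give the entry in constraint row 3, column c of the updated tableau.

0

Ratio test on column b — row 1: 22/2 = 11; row 2: 7/3 = 7/3; row 3: 6/3 = 2. Minimum is 2 at row 3 (u3 leaves); pivot element 3.
Divide row 3 by 3; eliminate column b from the other rows.
In the new row 3, the c entry is the old entry divided by the pivot: 0/3 = 0.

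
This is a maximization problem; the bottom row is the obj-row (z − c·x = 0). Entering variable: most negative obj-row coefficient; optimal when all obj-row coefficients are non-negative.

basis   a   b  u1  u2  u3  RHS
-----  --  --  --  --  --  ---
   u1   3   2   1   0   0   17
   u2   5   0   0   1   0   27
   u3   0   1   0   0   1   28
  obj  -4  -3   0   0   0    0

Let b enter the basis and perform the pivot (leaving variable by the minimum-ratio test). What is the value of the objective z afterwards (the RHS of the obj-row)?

Ratio test on column b — row 1: 17/2 = 17/2; row 2: entry 0 ≤ 0; row 3: 28/1 = 28. Minimum is 17/2 at row 1 (u1 leaves); pivot element 2.
Pivot on row 1; the obj-row RHS becomes 0 − (-3)·(17/2) = 51/2.

51/2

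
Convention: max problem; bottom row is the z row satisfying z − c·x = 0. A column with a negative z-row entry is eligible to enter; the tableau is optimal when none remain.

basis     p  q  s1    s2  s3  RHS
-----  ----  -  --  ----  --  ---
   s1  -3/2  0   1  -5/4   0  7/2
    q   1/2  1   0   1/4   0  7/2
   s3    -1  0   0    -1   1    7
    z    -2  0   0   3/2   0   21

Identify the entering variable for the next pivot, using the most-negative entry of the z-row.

Negative z-row entries: p: -2.
The most negative is -2 in column p, so p enters.

p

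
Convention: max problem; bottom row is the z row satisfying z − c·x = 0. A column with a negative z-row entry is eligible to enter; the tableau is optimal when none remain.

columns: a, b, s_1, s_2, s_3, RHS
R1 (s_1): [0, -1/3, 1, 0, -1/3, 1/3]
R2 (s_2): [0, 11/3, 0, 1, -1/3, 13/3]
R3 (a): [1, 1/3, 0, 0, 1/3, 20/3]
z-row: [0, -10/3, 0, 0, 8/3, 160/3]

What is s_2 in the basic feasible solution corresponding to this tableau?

13/3

s_2 is basic (row 2); its value is the RHS of that row, 13/3.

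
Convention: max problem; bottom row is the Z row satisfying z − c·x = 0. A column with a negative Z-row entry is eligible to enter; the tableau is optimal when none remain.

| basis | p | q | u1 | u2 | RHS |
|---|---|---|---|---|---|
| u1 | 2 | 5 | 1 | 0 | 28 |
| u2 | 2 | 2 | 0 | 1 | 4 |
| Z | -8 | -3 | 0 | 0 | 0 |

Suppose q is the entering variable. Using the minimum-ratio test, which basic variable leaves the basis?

u2

Column q entries and ratios — u1: 28/5 = 28/5; u2: 4/2 = 2.
Smallest ratio is 2 in the row of u2, so u2 leaves.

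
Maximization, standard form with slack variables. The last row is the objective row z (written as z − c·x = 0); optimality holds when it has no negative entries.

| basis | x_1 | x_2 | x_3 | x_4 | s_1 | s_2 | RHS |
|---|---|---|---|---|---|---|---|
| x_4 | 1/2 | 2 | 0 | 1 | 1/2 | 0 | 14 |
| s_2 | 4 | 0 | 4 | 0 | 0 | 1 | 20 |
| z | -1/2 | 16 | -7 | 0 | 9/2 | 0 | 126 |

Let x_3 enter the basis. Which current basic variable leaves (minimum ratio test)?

s_2

Column x_3 entries and ratios — x_4: 0 ≤ 0, skip; s_2: 20/4 = 5.
Smallest ratio is 5 in the row of s_2, so s_2 leaves.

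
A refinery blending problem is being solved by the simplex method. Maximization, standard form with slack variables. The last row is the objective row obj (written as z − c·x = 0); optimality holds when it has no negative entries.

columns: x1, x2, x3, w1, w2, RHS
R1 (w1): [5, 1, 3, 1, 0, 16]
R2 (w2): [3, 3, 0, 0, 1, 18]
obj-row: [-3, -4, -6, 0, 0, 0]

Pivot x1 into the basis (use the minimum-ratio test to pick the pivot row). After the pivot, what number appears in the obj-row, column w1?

Ratio test on column x1 — row 1: 16/5 = 16/5; row 2: 18/3 = 6. Minimum is 16/5 at row 1 (w1 leaves); pivot element 5.
Divide row 1 by 5; eliminate column x1 from the other rows.
obj-row update in column w1: 0 − (-3)·(1/5) = 3/5.

3/5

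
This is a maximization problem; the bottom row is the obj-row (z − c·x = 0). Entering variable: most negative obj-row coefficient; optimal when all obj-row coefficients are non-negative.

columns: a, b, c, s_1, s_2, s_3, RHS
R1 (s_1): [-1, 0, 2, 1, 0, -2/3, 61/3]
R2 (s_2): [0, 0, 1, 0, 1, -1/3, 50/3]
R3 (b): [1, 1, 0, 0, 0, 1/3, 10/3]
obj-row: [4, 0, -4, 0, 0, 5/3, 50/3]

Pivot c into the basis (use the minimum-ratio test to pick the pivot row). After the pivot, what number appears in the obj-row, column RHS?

Ratio test on column c — row 1: (61/3)/2 = 61/6; row 2: (50/3)/1 = 50/3; row 3: entry 0 ≤ 0. Minimum is 61/6 at row 1 (s_1 leaves); pivot element 2.
Divide row 1 by 2; eliminate column c from the other rows.
obj-row update in column RHS: 50/3 − (-4)·(61/6) = 172/3.

172/3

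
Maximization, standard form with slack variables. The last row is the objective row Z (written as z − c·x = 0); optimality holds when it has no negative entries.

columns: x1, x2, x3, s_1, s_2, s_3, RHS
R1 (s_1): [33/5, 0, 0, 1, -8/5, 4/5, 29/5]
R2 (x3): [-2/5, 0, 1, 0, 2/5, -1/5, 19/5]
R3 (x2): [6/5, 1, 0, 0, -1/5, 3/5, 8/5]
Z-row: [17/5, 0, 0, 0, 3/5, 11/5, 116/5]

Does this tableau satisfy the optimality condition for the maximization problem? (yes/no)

yes

Every Z-row coefficient is ≥ 0, so the tableau is optimal.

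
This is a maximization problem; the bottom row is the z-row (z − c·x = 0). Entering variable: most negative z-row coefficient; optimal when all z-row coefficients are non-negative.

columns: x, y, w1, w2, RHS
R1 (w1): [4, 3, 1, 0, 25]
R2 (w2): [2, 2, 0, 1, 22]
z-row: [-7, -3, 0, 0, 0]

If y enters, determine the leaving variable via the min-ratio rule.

Column y entries and ratios — w1: 25/3 = 25/3; w2: 22/2 = 11.
Smallest ratio is 25/3 in the row of w1, so w1 leaves.

w1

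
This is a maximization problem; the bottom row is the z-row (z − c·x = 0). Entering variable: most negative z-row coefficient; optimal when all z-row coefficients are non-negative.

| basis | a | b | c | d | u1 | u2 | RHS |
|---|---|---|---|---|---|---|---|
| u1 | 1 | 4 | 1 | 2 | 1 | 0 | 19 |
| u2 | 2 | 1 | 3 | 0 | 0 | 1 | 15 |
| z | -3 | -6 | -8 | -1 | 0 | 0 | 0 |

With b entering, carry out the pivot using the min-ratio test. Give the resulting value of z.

57/2

Ratio test on column b — row 1: 19/4 = 19/4; row 2: 15/1 = 15. Minimum is 19/4 at row 1 (u1 leaves); pivot element 4.
Pivot on row 1; the z-row RHS becomes 0 − (-6)·(19/4) = 57/2.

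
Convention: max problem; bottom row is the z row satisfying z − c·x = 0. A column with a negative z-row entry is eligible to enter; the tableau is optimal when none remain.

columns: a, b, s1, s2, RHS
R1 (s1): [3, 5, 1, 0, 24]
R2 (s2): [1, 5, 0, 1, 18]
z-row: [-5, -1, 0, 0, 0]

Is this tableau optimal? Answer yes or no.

no

The z-row has a negative entry -5 in column a, so it is not optimal.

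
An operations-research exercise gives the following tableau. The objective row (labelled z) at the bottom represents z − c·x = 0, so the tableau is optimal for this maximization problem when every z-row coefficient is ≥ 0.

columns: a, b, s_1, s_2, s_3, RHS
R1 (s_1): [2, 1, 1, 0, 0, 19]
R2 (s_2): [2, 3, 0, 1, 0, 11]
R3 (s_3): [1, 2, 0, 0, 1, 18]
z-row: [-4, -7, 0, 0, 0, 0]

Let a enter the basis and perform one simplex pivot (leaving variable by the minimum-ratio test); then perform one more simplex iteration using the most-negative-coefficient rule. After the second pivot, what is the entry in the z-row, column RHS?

77/3

Ratio test on column a — row 1: 19/2 = 19/2; row 2: 11/2 = 11/2; row 3: 18/1 = 18. Minimum is 11/2 at row 2 (s_2 leaves); pivot element 2.
Divide row 2 by 2; eliminate column a from the other rows.
Second iteration: most negative z-row entry is -1 in column b, so b enters.
Ratio test on column b — row 1: entry -2 ≤ 0; row 2: (11/2)/(3/2) = 11/3; row 3: (25/2)/(1/2) = 25. Minimum is 11/3 at row 2 (a leaves); pivot element 3/2.
Divide row 2 by 3/2; eliminate column b from the other rows.
After both pivots, the entry at the z-row, column RHS is 77/3.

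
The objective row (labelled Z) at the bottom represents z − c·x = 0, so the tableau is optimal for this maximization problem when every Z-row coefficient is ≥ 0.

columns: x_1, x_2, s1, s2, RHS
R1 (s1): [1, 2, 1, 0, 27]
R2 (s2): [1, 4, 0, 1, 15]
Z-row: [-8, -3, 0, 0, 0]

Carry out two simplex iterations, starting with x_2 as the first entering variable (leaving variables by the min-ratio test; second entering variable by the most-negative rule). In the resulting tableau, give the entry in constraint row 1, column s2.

Ratio test on column x_2 — row 1: 27/2 = 27/2; row 2: 15/4 = 15/4. Minimum is 15/4 at row 2 (s2 leaves); pivot element 4.
Divide row 2 by 4; eliminate column x_2 from the other rows.
Second iteration: most negative Z-row entry is -29/4 in column x_1, so x_1 enters.
Ratio test on column x_1 — row 1: (39/2)/(1/2) = 39; row 2: (15/4)/(1/4) = 15. Minimum is 15 at row 2 (x_2 leaves); pivot element 1/4.
Divide row 2 by 1/4; eliminate column x_1 from the other rows.
After both pivots, the entry at constraint row 1, column s2 is -1.

-1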